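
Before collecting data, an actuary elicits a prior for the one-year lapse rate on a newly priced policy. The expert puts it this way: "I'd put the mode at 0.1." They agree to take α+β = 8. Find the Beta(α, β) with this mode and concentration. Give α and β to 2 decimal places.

For α,β > 1 the Beta mode is (α−1)/(α+β−2). With α+β = 8, the mode is (α−1)/6.
Set (α−1)/6 = 0.1 → α = 1 + 0.1·6 = 1.60.
β = 8 − α = 6.40.

α = 1.60, β = 6.40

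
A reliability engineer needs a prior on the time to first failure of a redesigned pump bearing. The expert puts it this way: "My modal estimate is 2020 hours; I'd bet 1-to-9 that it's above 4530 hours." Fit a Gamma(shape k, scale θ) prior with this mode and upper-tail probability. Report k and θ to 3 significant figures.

k ≈ 3.95, θ ≈ 685

Gamma(k,θ) with k>1 has mode (k−1)θ, so θ = 2020/(k−1).
Need P(X < 4530) = 0.9 with θ tied to k this way. Start at k = 2, θ = 2020: P(X<4530) ≈ 0.656.
Too low — raise k to concentrate. Iterating converges to k ≈ 3.95.
Then θ = 2020/(3.95−1) ≈ 685.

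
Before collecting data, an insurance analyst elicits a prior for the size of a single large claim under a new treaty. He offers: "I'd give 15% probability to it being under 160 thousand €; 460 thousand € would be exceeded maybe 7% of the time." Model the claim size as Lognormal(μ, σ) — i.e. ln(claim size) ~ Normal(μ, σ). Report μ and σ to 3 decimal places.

If T ~ Lognormal(μ,σ) then ln T ~ Normal(μ,σ), so the p-quantile of ln T is μ + z_p·σ.
ln(160) = 5.075 and ln(460) = 6.131; z_{0.15} = -1.036, z_{0.93} = 1.476.
σ = (6.131 − 5.075)/(1.476 − (-1.036)) = 0.420.
μ = 5.075 − (-1.036)·0.420 = 5.511.

μ ≈ 5.511, σ ≈ 0.420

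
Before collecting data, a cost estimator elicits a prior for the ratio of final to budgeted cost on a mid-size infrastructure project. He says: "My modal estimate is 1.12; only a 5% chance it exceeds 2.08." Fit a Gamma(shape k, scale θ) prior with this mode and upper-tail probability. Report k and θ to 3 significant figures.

k ≈ 8.26, θ ≈ 0.154

Gamma(k,θ) with k>1 has mode (k−1)θ, so θ = 1.12/(k−1).
Need P(X < 2.08) = 0.95 with θ tied to k this way. Start at k = 2, θ = 1.12: P(X<2.08) ≈ 0.554.
Too low — raise k to concentrate. Iterating converges to k ≈ 8.26.
Then θ = 1.12/(8.26−1) ≈ 0.154.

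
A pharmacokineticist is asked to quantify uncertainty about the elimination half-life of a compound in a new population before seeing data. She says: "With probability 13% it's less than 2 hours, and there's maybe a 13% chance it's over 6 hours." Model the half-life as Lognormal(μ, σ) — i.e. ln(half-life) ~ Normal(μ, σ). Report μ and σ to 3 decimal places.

If T ~ Lognormal(μ,σ) then ln T ~ Normal(μ,σ), so the p-quantile of ln T is μ + z_p·σ.
ln(2) = 0.6931 and ln(6) = 1.792; z_{0.13} = -1.126, z_{0.87} = 1.126.
σ = (1.792 − 0.6931)/(1.126 − (-1.126)) = 0.488.
μ = 0.6931 − (-1.126)·0.488 = 1.242.

μ ≈ 1.242, σ ≈ 0.488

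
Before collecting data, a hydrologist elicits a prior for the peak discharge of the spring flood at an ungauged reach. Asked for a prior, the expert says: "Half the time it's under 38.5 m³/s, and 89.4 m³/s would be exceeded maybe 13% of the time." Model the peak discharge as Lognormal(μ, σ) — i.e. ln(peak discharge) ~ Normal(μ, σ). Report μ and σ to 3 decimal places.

μ ≈ 3.651, σ ≈ 0.748

If T ~ Lognormal(μ,σ) then ln T ~ Normal(μ,σ), so the p-quantile of ln T is μ + z_p·σ.
ln(38.5) = 3.651 and ln(89.4) = 4.493; z_{0.5} = 0, z_{0.87} = 1.126.
σ = (4.493 − 3.651)/(1.126 − (0)) = 0.748.
μ = 3.651 − (0)·0.748 = 3.651.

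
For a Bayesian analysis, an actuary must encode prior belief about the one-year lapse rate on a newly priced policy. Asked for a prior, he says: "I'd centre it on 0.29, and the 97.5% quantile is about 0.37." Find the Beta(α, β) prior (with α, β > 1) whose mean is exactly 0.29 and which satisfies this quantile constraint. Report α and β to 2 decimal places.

α ≈ 38.24, β ≈ 93.63

With mean 0.29 fixed, write α = 0.29s, β = 0.71s where s = α+β.
Need P(θ < 0.37) = 0.975 under Beta(0.29s, 0.71s). Normal approximation: (q−m)/√(m(1−m)/s) ≈ z_{0.975} = 1.96, so s ≈ 0.29·0.71·(1.96)²/(0.37−0.29)² = 123.6.
At s = 123.6: P(θ<0.37) ≈ 0.971. Adjusting to match 0.975 gives s ≈ 131.88.
So α = 0.29·131.88 ≈ 38.24, β = 0.71·131.88 ≈ 93.63.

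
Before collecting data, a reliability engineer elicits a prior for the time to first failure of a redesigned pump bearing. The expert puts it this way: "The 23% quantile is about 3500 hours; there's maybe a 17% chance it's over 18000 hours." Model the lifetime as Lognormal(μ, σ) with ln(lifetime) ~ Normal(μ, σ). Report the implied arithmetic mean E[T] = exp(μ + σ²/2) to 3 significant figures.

E[T] ≈ 11400 hours

If T ~ Lognormal(μ,σ) then ln T ~ Normal(μ,σ), so the p-quantile of ln T is μ + z_p·σ.
ln(3500) = 8.161 and ln(18000) = 9.798; z_{0.23} = -0.7388, z_{0.83} = 0.9542.
σ = (9.798 − 8.161)/(0.9542 − (-0.7388)) = 0.967.
μ = 8.161 − (-0.7388)·0.967 = 8.875.
E[T] = exp(μ + σ²/2) = exp(8.875 + 0.4678) = 11400 hours.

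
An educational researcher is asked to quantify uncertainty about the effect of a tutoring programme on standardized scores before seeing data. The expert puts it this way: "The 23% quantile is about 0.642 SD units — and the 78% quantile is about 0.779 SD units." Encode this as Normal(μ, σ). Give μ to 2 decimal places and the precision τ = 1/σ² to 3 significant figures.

For Normal(μ,σ), the p-quantile is μ + z_p·σ. Here z_{0.23} = -0.7388, z_{0.78} = 0.7722.
So 0.642 = μ − 0.7388σ and 0.779 = μ + 0.7722σ.
Subtracting: σ = (0.779 − 0.642)/(0.7722 − (-0.7388)) = 0.09.
Then μ = 0.642 − (-0.7388)·0.09 = 0.71.
Precision τ = 1/σ² = 1/0.09067² = 122.

μ = 0.71, τ = 122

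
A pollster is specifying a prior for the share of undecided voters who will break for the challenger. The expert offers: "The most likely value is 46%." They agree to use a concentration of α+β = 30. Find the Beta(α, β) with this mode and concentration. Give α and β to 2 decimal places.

For α,β > 1 the Beta mode is (α−1)/(α+β−2). With α+β = 30, the mode is (α−1)/28.
Set (α−1)/28 = 0.46 → α = 1 + 0.46·28 = 13.88.
β = 30 − α = 16.12.

α = 13.88, β = 16.12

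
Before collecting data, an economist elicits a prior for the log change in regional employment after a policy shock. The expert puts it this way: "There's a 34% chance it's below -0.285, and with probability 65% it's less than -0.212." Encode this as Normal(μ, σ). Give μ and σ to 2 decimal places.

The p-quantile of Normal(μ,σ) is μ + z_p·σ, with z_{0.34} = -0.4125 and z_{0.65} = 0.3853.
Eliminate σ: μ = (z₂·x₁ − z₁·x₂)/(z₂ − z₁) = (0.3853·-0.285 − (-0.4125)·-0.212)/0.7978 = -0.25.
Then σ = (x₂ − x₁)/(z₂ − z₁) = (-0.212 − -0.285)/0.7978 = 0.09.

μ = -0.25, σ = 0.09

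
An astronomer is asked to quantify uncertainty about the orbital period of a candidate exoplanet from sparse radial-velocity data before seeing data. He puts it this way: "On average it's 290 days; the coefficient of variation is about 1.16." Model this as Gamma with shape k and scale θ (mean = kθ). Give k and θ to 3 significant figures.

For Gamma(k, scale θ): mean = kθ, variance = kθ², so CV = 1/√k.
CV = 1.16, hence k = 1/CV² = 0.743.
Then θ = mean/k = 290/0.743 = 390.

k ≈ 0.743, θ ≈ 390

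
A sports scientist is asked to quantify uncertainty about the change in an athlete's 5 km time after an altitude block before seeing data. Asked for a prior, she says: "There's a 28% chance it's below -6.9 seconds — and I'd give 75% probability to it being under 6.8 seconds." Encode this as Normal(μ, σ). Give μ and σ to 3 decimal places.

μ = -0.549, σ = 10.896

For Normal(μ,σ), the p-quantile is μ + z_p·σ. Here z_{0.28} = -0.5828, z_{0.75} = 0.6745.
So -6.9 = μ − 0.5828σ and 6.8 = μ + 0.6745σ.
Subtracting: σ = (6.8 − -6.9)/(0.6745 − (-0.5828)) = 10.896.
Then μ = -6.9 − (-0.5828)·10.896 = -0.549.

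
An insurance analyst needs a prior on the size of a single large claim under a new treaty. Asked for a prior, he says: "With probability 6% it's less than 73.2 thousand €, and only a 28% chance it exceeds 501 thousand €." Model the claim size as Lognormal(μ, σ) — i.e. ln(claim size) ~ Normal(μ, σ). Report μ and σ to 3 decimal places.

μ ≈ 5.692, σ ≈ 0.900

If T ~ Lognormal(μ,σ) then ln T ~ Normal(μ,σ), so the p-quantile of ln T is μ + z_p·σ.
ln(73.2) = 4.293 and ln(501) = 6.217; z_{0.06} = -1.555, z_{0.72} = 0.5828.
σ = (6.217 − 4.293)/(0.5828 − (-1.555)) = 0.900.
μ = 4.293 − (-1.555)·0.900 = 5.692.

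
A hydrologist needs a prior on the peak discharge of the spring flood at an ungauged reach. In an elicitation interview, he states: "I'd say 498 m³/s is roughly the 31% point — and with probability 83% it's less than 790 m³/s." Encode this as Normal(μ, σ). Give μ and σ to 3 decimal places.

μ = 597.853, σ = 201.377

The p-quantile of Normal(μ,σ) is μ + z_p·σ, with z_{0.31} = -0.4959 and z_{0.83} = 0.9542.
Eliminate σ: μ = (z₂·x₁ − z₁·x₂)/(z₂ − z₁) = (0.9542·498 − (-0.4959)·790)/1.45 = 597.853.
Then σ = (x₂ − x₁)/(z₂ − z₁) = (790 − 498)/1.45 = 201.377.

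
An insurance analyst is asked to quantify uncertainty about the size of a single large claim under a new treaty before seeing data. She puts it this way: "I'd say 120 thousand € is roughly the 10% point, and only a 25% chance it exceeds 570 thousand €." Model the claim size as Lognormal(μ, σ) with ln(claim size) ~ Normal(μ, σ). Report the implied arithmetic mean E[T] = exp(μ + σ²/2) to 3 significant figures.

E[T] ≈ 457 thousand €

If T ~ Lognormal(μ,σ) then ln T ~ Normal(μ,σ), so the p-quantile of ln T is μ + z_p·σ.
ln(120) = 4.787 and ln(570) = 6.346; z_{0.1} = -1.282, z_{0.75} = 0.6745.
σ = (6.346 − 4.787)/(0.6745 − (-1.282)) = 0.797.
μ = 4.787 − (-1.282)·0.797 = 5.808.
E[T] = exp(μ + σ²/2) = exp(5.808 + 0.3173) = 457 thousand €.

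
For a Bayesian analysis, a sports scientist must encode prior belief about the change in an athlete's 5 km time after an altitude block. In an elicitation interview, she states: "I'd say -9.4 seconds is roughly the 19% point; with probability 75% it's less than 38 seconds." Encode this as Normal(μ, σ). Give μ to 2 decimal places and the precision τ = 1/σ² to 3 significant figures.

For Normal(μ,σ), the p-quantile is μ + z_p·σ. Here z_{0.19} = -0.8779, z_{0.75} = 0.6745.
So -9.4 = μ − 0.8779σ and 38 = μ + 0.6745σ.
Subtracting: σ = (38 − -9.4)/(0.6745 − (-0.8779)) = 30.53.
Then μ = -9.4 − (-0.8779)·30.53 = 17.41.
Precision τ = 1/σ² = 1/30.53² = 0.00107.

μ = 17.41, τ = 0.00107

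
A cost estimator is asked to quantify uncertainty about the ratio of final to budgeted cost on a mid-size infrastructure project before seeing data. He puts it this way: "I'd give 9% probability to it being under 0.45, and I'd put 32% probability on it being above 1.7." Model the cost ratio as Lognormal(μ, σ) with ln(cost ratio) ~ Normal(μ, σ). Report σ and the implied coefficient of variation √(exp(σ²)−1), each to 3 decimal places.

If T ~ Lognormal(μ,σ) then ln T ~ Normal(μ,σ), so the p-quantile of ln T is μ + z_p·σ.
ln(0.45) = -0.7985 and ln(1.7) = 0.5306; z_{0.09} = -1.341, z_{0.68} = 0.4677.
σ = (0.5306 − -0.7985)/(0.4677 − (-1.341)) = 0.735.
μ = -0.7985 − (-1.341)·0.735 = 0.187.
CV = √(exp(σ²)−1) = √(exp(0.5402)−1) = 0.846.

σ ≈ 0.735, CV ≈ 0.846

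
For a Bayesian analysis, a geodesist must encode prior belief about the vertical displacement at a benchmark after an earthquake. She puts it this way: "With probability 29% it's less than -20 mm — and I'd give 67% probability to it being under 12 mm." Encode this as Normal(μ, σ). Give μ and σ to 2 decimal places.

The p-quantile of Normal(μ,σ) is μ + z_p·σ, with z_{0.29} = -0.5534 and z_{0.67} = 0.4399.
Eliminate σ: μ = (z₂·x₁ − z₁·x₂)/(z₂ − z₁) = (0.4399·-20 − (-0.5534)·12)/0.9933 = -2.17.
Then σ = (x₂ − x₁)/(z₂ − z₁) = (12 − -20)/0.9933 = 32.22.

μ = -2.17, σ = 32.22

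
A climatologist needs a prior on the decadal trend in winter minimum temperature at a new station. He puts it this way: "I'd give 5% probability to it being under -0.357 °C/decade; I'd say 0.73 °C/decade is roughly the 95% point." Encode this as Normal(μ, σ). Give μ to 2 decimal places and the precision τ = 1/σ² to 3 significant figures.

μ = 0.19, τ = 9.16

The p-quantile of Normal(μ,σ) is μ + z_p·σ, with z_{0.05} = -1.645 and z_{0.95} = 1.645.
Eliminate σ: μ = (z₂·x₁ − z₁·x₂)/(z₂ − z₁) = (1.645·-0.357 − (-1.645)·0.73)/3.29 = 0.19.
Then σ = (x₂ − x₁)/(z₂ − z₁) = (0.73 − -0.357)/3.29 = 0.33.
Precision τ = 1/σ² = 1/0.3304² = 9.16.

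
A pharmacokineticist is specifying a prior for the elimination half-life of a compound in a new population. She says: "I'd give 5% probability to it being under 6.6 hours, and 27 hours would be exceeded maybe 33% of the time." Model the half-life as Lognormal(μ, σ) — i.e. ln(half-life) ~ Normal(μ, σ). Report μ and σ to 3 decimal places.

If T ~ Lognormal(μ,σ) then ln T ~ Normal(μ,σ), so the p-quantile of ln T is μ + z_p·σ.
ln(6.6) = 1.887 and ln(27) = 3.296; z_{0.05} = -1.645, z_{0.67} = 0.4399.
σ = (3.296 − 1.887)/(0.4399 − (-1.645)) = 0.676.
μ = 1.887 − (-1.645)·0.676 = 2.999.

μ ≈ 2.999, σ ≈ 0.676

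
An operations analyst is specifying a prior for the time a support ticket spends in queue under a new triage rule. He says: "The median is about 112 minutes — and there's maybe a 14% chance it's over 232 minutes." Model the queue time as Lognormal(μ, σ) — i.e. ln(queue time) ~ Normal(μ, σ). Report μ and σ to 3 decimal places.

μ ≈ 4.718, σ ≈ 0.674

If T ~ Lognormal(μ,σ) then ln T ~ Normal(μ,σ), so the p-quantile of ln T is μ + z_p·σ.
ln(112) = 4.718 and ln(232) = 5.447; z_{0.5} = 0, z_{0.86} = 1.08.
σ = (5.447 − 4.718)/(1.08 − (0)) = 0.674.
μ = 4.718 − (0)·0.674 = 4.718.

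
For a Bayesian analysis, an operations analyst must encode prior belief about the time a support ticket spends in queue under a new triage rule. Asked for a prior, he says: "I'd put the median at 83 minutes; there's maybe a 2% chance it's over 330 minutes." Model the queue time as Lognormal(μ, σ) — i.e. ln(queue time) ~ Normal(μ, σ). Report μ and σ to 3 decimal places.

μ ≈ 4.419, σ ≈ 0.672

If T ~ Lognormal(μ,σ) then ln T ~ Normal(μ,σ), so the p-quantile of ln T is μ + z_p·σ.
ln(83) = 4.419 and ln(330) = 5.799; z_{0.5} = 0, z_{0.98} = 2.054.
σ = (5.799 − 4.419)/(2.054 − (0)) = 0.672.
μ = 4.419 − (0)·0.672 = 4.419.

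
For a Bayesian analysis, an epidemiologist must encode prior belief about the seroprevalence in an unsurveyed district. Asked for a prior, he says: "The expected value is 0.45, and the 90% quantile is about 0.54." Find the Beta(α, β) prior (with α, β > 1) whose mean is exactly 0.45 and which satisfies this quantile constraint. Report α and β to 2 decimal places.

α ≈ 22.65, β ≈ 27.68

With mean 0.45 fixed, write α = 0.45s, β = 0.55s where s = α+β.
Need P(θ < 0.54) = 0.9 under Beta(0.45s, 0.55s). Normal approximation: (q−m)/√(m(1−m)/s) ≈ z_{0.9} = 1.28, so s ≈ 0.45·0.55·(1.28)²/(0.54−0.45)² = 50.2.
At s = 50.2: P(θ<0.54) ≈ 0.900. Adjusting to match 0.9 gives s ≈ 50.33.
So α = 0.45·50.33 ≈ 22.65, β = 0.55·50.33 ≈ 27.68.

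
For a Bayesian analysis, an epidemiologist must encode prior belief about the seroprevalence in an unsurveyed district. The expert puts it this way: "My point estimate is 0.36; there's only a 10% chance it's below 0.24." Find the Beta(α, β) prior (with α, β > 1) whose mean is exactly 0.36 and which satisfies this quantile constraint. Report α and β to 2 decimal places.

α ≈ 8.91, β ≈ 15.84

With mean 0.36 fixed, write α = 0.36s, β = 0.64s where s = α+β.
Need P(θ < 0.24) = 0.1 under Beta(0.36s, 0.64s). Normal approximation: (q−m)/√(m(1−m)/s) ≈ z_{0.1} = -1.28, so s ≈ 0.36·0.64·(-1.28)²/(0.24−0.36)² = 26.3.
At s = 26.3: P(θ<0.24) ≈ 0.093. Adjusting to match 0.1 gives s ≈ 24.75.
So α = 0.36·24.75 ≈ 8.91, β = 0.64·24.75 ≈ 15.84.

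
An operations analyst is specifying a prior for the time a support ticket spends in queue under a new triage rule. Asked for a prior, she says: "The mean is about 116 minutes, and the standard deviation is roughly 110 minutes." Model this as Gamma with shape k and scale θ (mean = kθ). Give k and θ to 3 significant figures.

k ≈ 1.11, θ ≈ 104

For Gamma(k, scale θ): mean = kθ, variance = kθ², so CV = 1/√k.
CV = SD/mean = 110/116 = 0.9483, hence k = 1/CV² = 1.11.
Then θ = mean/k = 116/1.11 = 104.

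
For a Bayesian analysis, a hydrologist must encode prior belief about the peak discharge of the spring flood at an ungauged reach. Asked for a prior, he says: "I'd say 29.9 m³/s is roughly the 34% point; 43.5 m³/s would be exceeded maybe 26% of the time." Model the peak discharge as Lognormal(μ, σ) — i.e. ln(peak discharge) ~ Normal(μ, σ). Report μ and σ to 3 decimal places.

μ ≈ 3.544, σ ≈ 0.355

If T ~ Lognormal(μ,σ) then ln T ~ Normal(μ,σ), so the p-quantile of ln T is μ + z_p·σ.
ln(29.9) = 3.398 and ln(43.5) = 3.773; z_{0.34} = -0.4125, z_{0.74} = 0.6433.
σ = (3.773 − 3.398)/(0.6433 − (-0.4125)) = 0.355.
μ = 3.398 − (-0.4125)·0.355 = 3.544.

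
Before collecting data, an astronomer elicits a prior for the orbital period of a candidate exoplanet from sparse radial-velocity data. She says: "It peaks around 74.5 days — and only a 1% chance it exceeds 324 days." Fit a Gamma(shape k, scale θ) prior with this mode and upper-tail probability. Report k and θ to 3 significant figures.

Gamma(k,θ) with k>1 has mode (k−1)θ, so θ = 74.5/(k−1).
Need P(X < 324) = 0.99 with θ tied to k this way. Start at k = 2, θ = 74.5: P(X<324) ≈ 0.931.
Too low — raise k to concentrate. Iterating converges to k ≈ 2.89.
Then θ = 74.5/(2.89−1) ≈ 39.4.

k ≈ 2.89, θ ≈ 39.4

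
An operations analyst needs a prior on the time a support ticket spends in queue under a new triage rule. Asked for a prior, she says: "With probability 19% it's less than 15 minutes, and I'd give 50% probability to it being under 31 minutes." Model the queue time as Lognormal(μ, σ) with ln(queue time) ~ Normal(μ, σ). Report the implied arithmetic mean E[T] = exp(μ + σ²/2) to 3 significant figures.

E[T] ≈ 43.6 minutes

If T ~ Lognormal(μ,σ) then ln T ~ Normal(μ,σ), so the p-quantile of ln T is μ + z_p·σ.
ln(15) = 2.708 and ln(31) = 3.434; z_{0.19} = -0.8779, z_{0.5} = 0.
σ = (3.434 − 2.708)/(0 − (-0.8779)) = 0.827.
μ = 2.708 − (-0.8779)·0.827 = 3.434.
E[T] = exp(μ + σ²/2) = exp(3.434 + 0.3419) = 43.6 minutes.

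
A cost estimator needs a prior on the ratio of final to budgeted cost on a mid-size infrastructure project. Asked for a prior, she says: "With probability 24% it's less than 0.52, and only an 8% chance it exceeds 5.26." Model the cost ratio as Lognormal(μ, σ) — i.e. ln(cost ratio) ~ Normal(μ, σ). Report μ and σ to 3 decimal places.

If T ~ Lognormal(μ,σ) then ln T ~ Normal(μ,σ), so the p-quantile of ln T is μ + z_p·σ.
ln(0.52) = -0.6539 and ln(5.26) = 1.66; z_{0.24} = -0.7063, z_{0.92} = 1.405.
σ = (1.66 − -0.6539)/(1.405 − (-0.7063)) = 1.096.
μ = -0.6539 − (-0.7063)·1.096 = 0.120.

μ ≈ 0.120, σ ≈ 1.096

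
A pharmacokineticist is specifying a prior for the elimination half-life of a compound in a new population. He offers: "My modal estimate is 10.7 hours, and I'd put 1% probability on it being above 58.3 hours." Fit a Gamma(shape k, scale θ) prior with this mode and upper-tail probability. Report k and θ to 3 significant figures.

Gamma(k,θ) with k>1 has mode (k−1)θ, so θ = 10.7/(k−1).
Need P(X < 58.3) = 0.99 with θ tied to k this way. Start at k = 2, θ = 10.7: P(X<58.3) ≈ 0.972.
Too low — raise k to concentrate. Iterating converges to k ≈ 2.33.
Then θ = 10.7/(2.33−1) ≈ 8.05.

k ≈ 2.33, θ ≈ 8.05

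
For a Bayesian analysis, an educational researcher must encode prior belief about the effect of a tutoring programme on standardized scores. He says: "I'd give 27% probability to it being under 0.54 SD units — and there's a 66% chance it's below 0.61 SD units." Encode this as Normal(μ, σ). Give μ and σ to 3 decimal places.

μ = 0.582, σ = 0.068

The p-quantile of Normal(μ,σ) is μ + z_p·σ, with z_{0.27} = -0.6128 and z_{0.66} = 0.4125.
Eliminate σ: μ = (z₂·x₁ − z₁·x₂)/(z₂ − z₁) = (0.4125·0.54 − (-0.6128)·0.61)/1.025 = 0.582.
Then σ = (x₂ − x₁)/(z₂ − z₁) = (0.61 − 0.54)/1.025 = 0.068.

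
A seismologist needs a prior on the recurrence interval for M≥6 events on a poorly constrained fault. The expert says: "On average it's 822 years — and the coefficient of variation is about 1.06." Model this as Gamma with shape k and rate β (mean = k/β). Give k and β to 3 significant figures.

For Gamma(k, rate β): mean = k/β, variance = k/β², so CV = 1/√k.
CV = 1.06, hence k = 1/CV² = 0.89.
Then β = k/mean = 0.89/822 = 0.00108.

k ≈ 0.89, β ≈ 0.00108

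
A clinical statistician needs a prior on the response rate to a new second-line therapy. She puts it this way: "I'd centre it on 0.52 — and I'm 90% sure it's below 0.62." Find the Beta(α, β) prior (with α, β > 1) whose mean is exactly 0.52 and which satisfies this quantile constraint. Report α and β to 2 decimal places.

With mean 0.52 fixed, write α = 0.52s, β = 0.48s where s = α+β.
Need P(θ < 0.62) = 0.9 under Beta(0.52s, 0.48s). Normal approximation: (q−m)/√(m(1−m)/s) ≈ z_{0.9} = 1.28, so s ≈ 0.52·0.48·(1.28)²/(0.62−0.52)² = 41.0.
At s = 41.0: P(θ<0.62) ≈ 0.901. Adjusting to match 0.9 gives s ≈ 40.48.
So α = 0.52·40.48 ≈ 21.05, β = 0.48·40.48 ≈ 19.43.

α ≈ 21.05, β ≈ 19.43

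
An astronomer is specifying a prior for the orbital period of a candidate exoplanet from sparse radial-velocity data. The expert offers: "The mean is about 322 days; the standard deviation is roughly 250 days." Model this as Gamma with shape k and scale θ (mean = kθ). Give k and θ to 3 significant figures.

k ≈ 1.66, θ ≈ 194

For Gamma(k, scale θ): mean = kθ, variance = kθ², so CV = 1/√k.
CV = SD/mean = 250/322 = 0.7764, hence k = 1/CV² = 1.66.
Then θ = mean/k = 322/1.66 = 194.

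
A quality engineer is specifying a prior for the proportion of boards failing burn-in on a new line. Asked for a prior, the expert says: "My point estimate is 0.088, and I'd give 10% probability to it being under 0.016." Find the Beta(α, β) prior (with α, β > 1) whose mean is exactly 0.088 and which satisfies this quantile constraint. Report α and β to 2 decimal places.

α ≈ 1.35, β ≈ 13.95

With mean 0.088 fixed, write α = 0.088s, β = 0.912s where s = α+β.
Need P(θ < 0.016) = 0.1 under Beta(0.088s, 0.912s). Normal approximation: (q−m)/√(m(1−m)/s) ≈ z_{0.1} = -1.28, so s ≈ 0.088·0.912·(-1.28)²/(0.016−0.088)² = 25.4.
At s = 25.4: P(θ<0.016) ≈ 0.036. Adjusting to match 0.1 gives s ≈ 15.30.
So α = 0.088·15.30 ≈ 1.35, β = 0.912·15.30 ≈ 13.95.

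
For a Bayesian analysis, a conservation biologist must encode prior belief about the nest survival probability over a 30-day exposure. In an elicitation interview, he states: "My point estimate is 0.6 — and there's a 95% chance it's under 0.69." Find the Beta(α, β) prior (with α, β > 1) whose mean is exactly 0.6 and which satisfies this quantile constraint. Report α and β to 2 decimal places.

α ≈ 46.00, β ≈ 30.67

With mean 0.6 fixed, write α = 0.6s, β = 0.4s where s = α+β.
Need P(θ < 0.69) = 0.95 under Beta(0.6s, 0.4s). Normal approximation: (q−m)/√(m(1−m)/s) ≈ z_{0.95} = 1.64, so s ≈ 0.6·0.4·(1.64)²/(0.69−0.6)² = 80.2.
At s = 80.2: P(θ<0.69) ≈ 0.954. Adjusting to match 0.95 gives s ≈ 76.66.
So α = 0.6·76.66 ≈ 46.00, β = 0.4·76.66 ≈ 30.67.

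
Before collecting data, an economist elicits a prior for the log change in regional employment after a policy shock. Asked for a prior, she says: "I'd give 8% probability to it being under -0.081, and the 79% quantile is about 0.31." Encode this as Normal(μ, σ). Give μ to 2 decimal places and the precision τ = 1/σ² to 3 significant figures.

μ = 0.17, τ = 32

The p-quantile of Normal(μ,σ) is μ + z_p·σ, with z_{0.08} = -1.405 and z_{0.79} = 0.8064.
Eliminate σ: μ = (z₂·x₁ − z₁·x₂)/(z₂ − z₁) = (0.8064·-0.081 − (-1.405)·0.31)/2.211 = 0.17.
Then σ = (x₂ − x₁)/(z₂ − z₁) = (0.31 − -0.081)/2.211 = 0.18.
Precision τ = 1/σ² = 1/0.1768² = 32.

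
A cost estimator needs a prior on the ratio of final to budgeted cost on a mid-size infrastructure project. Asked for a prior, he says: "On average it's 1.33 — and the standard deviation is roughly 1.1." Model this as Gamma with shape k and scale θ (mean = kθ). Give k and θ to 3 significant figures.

k ≈ 1.46, θ ≈ 0.91

For Gamma(k, scale θ): mean = kθ, variance = kθ², so CV = 1/√k.
CV = SD/mean = 1.1/1.33 = 0.8271, hence k = 1/CV² = 1.46.
Then θ = mean/k = 1.33/1.46 = 0.91.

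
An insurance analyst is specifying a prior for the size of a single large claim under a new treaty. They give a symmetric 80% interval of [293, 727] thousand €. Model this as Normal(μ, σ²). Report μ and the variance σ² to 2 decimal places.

μ = 510.00, σ² = 28671.29

A symmetric 80% interval runs μ ± z·σ with z = 1.282.
Half-width = 217, so σ = 217/1.282 = 169.326 and σ² = 28671.29.
μ is the interval midpoint, 510.00.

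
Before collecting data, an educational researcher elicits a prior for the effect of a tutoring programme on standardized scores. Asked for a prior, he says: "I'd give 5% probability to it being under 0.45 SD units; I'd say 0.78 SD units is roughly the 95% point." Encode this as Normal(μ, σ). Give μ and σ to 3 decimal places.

For Normal(μ,σ), the p-quantile is μ + z_p·σ. Here z_{0.05} = -1.645, z_{0.95} = 1.645.
So 0.45 = μ − 1.645σ and 0.78 = μ + 1.645σ.
Subtracting: σ = (0.78 − 0.45)/(1.645 − (-1.645)) = 0.100.
Then μ = 0.45 − (-1.645)·0.100 = 0.615.

μ = 0.615, σ = 0.100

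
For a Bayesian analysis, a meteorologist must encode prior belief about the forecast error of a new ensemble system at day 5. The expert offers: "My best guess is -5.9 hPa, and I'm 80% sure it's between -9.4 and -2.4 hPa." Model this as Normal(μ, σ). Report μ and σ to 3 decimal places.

μ = -5.900, σ = 2.731

A symmetric 80% interval runs μ ± z·σ with z = 1.282.
Half-width = 3.5, so σ = 3.5/1.282 = 2.731.
μ is the stated best guess, -5.900.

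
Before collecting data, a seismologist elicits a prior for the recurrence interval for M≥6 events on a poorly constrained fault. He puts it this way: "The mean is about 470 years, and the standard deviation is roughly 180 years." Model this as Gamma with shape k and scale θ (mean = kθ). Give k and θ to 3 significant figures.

k ≈ 6.82, θ ≈ 68.9

For Gamma(k, scale θ): mean = kθ, variance = kθ², so CV = 1/√k.
CV = SD/mean = 180/470 = 0.383, hence k = 1/CV² = 6.82.
Then θ = mean/k = 470/6.82 = 68.9.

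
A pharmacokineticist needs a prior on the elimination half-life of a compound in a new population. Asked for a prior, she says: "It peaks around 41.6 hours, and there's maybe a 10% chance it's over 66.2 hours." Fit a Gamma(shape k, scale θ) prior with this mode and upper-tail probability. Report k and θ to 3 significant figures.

k ≈ 9.7, θ ≈ 4.78

Gamma(k,θ) with k>1 has mode (k−1)θ, so θ = 41.6/(k−1).
Need P(X < 66.2) = 0.9 with θ tied to k this way. Start at k = 2, θ = 41.6: P(X<66.2) ≈ 0.472.
Too low — raise k to concentrate. Iterating converges to k ≈ 9.7.
Then θ = 41.6/(9.7−1) ≈ 4.78.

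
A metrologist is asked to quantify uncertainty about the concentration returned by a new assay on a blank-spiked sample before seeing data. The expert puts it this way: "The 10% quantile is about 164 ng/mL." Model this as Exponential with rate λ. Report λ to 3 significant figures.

P(T < 164.0) = 1 − e^(−λ·164.0) = 0.1, so λ = −ln(1−0.1)/164.0 = −ln(0.9)/164.0 = 0.000642.

λ ≈ 0.000642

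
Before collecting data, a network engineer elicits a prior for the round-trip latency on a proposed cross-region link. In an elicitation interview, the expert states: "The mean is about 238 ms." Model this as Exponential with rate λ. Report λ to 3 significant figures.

λ ≈ 0.0042

Exponential mean = 1/λ, so λ = 1/238.0 = 0.0042.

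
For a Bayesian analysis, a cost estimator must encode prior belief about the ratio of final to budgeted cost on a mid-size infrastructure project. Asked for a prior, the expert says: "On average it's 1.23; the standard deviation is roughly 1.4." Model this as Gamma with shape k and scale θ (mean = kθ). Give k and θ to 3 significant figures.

k ≈ 0.772, θ ≈ 1.59

For Gamma(k, scale θ): mean = kθ, variance = kθ², so CV = 1/√k.
CV = SD/mean = 1.4/1.23 = 1.138, hence k = 1/CV² = 0.772.
Then θ = mean/k = 1.23/0.772 = 1.59.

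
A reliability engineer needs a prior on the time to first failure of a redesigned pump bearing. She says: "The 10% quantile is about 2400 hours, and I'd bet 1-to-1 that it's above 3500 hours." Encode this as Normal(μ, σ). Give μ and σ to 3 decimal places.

μ = 3500.000, σ = 858.335

The p-quantile of Normal(μ,σ) is μ + z_p·σ, with z_{0.1} = -1.282 and z_{0.5} = 0.
Eliminate σ: μ = (z₂·x₁ − z₁·x₂)/(z₂ − z₁) = (0·2400 − (-1.282)·3500)/1.282 = 3500.000.
Then σ = (x₂ − x₁)/(z₂ − z₁) = (3500 − 2400)/1.282 = 858.335.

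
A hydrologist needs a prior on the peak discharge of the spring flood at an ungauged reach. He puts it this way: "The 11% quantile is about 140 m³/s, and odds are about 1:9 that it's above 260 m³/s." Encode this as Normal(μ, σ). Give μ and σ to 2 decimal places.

For Normal(μ,σ), the p-quantile is μ + z_p·σ. Here z_{0.11} = -1.227, z_{0.9} = 1.282.
So 140 = μ − 1.227σ and 260 = μ + 1.282σ.
Subtracting: σ = (260 − 140)/(1.282 − (-1.227)) = 47.85.
Then μ = 140 − (-1.227)·47.85 = 198.68.

μ = 198.68, σ = 47.85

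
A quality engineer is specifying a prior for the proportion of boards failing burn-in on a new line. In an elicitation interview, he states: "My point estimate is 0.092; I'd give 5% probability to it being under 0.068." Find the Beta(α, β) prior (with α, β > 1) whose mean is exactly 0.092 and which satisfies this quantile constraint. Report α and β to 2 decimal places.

With mean 0.092 fixed, write α = 0.092s, β = 0.908s where s = α+β.
Need P(θ < 0.068) = 0.05 under Beta(0.092s, 0.908s). Normal approximation: (q−m)/√(m(1−m)/s) ≈ z_{0.05} = -1.64, so s ≈ 0.092·0.908·(-1.64)²/(0.068−0.092)² = 392.4.
At s = 392.4: P(θ<0.068) ≈ 0.040. Adjusting to match 0.05 gives s ≈ 349.56.
So α = 0.092·349.56 ≈ 32.16, β = 0.908·349.56 ≈ 317.40.

α ≈ 32.16, β ≈ 317.40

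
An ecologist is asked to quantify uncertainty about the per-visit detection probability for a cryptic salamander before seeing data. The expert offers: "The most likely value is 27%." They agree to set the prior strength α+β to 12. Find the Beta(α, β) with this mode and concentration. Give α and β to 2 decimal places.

For α,β > 1 the Beta mode is (α−1)/(α+β−2). With α+β = 12, the mode is (α−1)/10.
Set (α−1)/10 = 0.27 → α = 1 + 0.27·10 = 3.70.
β = 12 − α = 8.30.

α = 3.70, β = 8.30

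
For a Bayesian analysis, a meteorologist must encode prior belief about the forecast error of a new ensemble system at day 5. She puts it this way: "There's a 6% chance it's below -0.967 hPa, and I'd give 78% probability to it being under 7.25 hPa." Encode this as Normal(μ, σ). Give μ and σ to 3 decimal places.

The p-quantile of Normal(μ,σ) is μ + z_p·σ, with z_{0.06} = -1.555 and z_{0.78} = 0.7722.
Eliminate σ: μ = (z₂·x₁ − z₁·x₂)/(z₂ − z₁) = (0.7722·-0.967 − (-1.555)·7.25)/2.327 = 4.523.
Then σ = (x₂ − x₁)/(z₂ − z₁) = (7.25 − -0.967)/2.327 = 3.531.

μ = 4.523, σ = 3.531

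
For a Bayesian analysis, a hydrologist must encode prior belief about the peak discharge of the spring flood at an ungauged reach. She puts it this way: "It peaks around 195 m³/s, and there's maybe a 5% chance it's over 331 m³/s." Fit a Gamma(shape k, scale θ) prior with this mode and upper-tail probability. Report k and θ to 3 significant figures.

Gamma(k,θ) with k>1 has mode (k−1)θ, so θ = 195/(k−1).
Need P(X < 331) = 0.95 with θ tied to k this way. Start at k = 2, θ = 195: P(X<331) ≈ 0.506.
Too low — raise k to concentrate. Iterating converges to k ≈ 11.
Then θ = 195/(11−1) ≈ 19.6.

k ≈ 11, θ ≈ 19.6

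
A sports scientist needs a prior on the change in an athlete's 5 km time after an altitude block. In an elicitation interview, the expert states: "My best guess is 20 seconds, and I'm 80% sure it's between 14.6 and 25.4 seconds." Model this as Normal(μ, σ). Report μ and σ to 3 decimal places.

μ = 20.000, σ = 4.214

A symmetric 80% interval runs μ ± z·σ with z = 1.282.
Half-width = 5.4, so σ = 5.4/1.282 = 4.214.
μ is the stated best guess, 20.000.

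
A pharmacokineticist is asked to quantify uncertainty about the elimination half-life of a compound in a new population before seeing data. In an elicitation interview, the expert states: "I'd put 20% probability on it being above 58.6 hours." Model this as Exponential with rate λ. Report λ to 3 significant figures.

λ ≈ 0.0275

P(T > 58.6) = e^(−λ·58.6) = 0.2, so λ = −ln(0.2)/58.6 = 0.0275.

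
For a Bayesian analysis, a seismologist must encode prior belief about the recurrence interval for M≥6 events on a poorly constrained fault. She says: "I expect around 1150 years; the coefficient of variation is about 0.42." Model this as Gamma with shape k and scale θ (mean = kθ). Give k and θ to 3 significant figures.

k ≈ 5.67, θ ≈ 203

For Gamma(k, scale θ): mean = kθ, variance = kθ², so CV = 1/√k.
CV = 0.42, hence k = 1/CV² = 5.67.
Then θ = mean/k = 1150/5.67 = 203.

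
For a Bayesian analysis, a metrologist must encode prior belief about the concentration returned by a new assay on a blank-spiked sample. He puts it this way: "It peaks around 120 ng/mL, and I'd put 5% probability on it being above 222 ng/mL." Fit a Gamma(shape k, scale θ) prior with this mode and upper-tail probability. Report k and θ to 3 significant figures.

k ≈ 8.36, θ ≈ 16.3

Gamma(k,θ) with k>1 has mode (k−1)θ, so θ = 120/(k−1).
Need P(X < 222) = 0.95 with θ tied to k this way. Start at k = 2, θ = 120: P(X<222) ≈ 0.552.
Too low — raise k to concentrate. Iterating converges to k ≈ 8.36.
Then θ = 120/(8.36−1) ≈ 16.3.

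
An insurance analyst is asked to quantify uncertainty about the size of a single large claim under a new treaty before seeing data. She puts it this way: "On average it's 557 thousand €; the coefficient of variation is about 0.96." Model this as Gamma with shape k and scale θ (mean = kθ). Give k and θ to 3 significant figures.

k ≈ 1.09, θ ≈ 513

For Gamma(k, scale θ): mean = kθ, variance = kθ², so CV = 1/√k.
CV = 0.96, hence k = 1/CV² = 1.09.
Then θ = mean/k = 557/1.09 = 513.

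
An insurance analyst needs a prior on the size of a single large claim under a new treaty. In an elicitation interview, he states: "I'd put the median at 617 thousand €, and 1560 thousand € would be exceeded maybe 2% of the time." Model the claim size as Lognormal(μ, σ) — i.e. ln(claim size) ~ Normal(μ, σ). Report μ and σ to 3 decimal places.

If T ~ Lognormal(μ,σ) then ln T ~ Normal(μ,σ), so the p-quantile of ln T is μ + z_p·σ.
ln(617) = 6.425 and ln(1560) = 7.352; z_{0.5} = 0, z_{0.98} = 2.054.
σ = (7.352 − 6.425)/(2.054 − (0)) = 0.452.
μ = 6.425 − (0)·0.452 = 6.425.

μ ≈ 6.425, σ ≈ 0.452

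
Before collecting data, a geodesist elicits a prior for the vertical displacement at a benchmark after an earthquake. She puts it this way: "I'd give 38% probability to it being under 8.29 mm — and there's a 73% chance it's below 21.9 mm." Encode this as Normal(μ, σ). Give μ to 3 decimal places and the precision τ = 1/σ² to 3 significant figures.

μ = 12.818, τ = 0.00455

For Normal(μ,σ), the p-quantile is μ + z_p·σ. Here z_{0.38} = -0.3055, z_{0.73} = 0.6128.
So 8.29 = μ − 0.3055σ and 21.9 = μ + 0.6128σ.
Subtracting: σ = (21.9 − 8.29)/(0.6128 − (-0.3055)) = 14.821.
Then μ = 8.29 − (-0.3055)·14.821 = 12.818.
Precision τ = 1/σ² = 1/14.82² = 0.00455.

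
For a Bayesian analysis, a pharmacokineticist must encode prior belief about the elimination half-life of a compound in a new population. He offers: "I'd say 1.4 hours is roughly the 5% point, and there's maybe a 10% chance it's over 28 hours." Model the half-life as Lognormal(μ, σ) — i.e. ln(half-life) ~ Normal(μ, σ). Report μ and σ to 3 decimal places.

If T ~ Lognormal(μ,σ) then ln T ~ Normal(μ,σ), so the p-quantile of ln T is μ + z_p·σ.
ln(1.4) = 0.3365 and ln(28) = 3.332; z_{0.05} = -1.645, z_{0.9} = 1.282.
σ = (3.332 − 0.3365)/(1.282 − (-1.645)) = 1.024.
μ = 0.3365 − (-1.645)·1.024 = 2.020.

μ ≈ 2.020, σ ≈ 1.024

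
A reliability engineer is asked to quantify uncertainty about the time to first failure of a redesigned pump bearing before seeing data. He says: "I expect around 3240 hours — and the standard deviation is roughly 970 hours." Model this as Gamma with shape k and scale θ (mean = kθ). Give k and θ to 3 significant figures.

For Gamma(k, scale θ): mean = kθ, variance = kθ², so CV = 1/√k.
CV = SD/mean = 970/3240 = 0.2994, hence k = 1/CV² = 11.2.
Then θ = mean/k = 3240/11.2 = 290.

k ≈ 11.2, θ ≈ 290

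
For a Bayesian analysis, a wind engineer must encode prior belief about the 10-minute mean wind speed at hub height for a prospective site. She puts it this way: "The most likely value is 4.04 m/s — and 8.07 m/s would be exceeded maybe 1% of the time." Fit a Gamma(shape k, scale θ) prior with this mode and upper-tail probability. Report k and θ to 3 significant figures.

Gamma(k,θ) with k>1 has mode (k−1)θ, so θ = 4.04/(k−1).
Need P(X < 8.07) = 0.99 with θ tied to k this way. Start at k = 2, θ = 4.04: P(X<8.07) ≈ 0.593.
Too low — raise k to concentrate. Iterating converges to k ≈ 11.3.
Then θ = 4.04/(11.3−1) ≈ 0.394.

k ≈ 11.3, θ ≈ 0.394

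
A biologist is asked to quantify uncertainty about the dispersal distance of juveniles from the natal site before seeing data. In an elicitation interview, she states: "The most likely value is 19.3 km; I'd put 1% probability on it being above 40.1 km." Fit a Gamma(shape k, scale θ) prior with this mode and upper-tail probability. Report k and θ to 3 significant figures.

Gamma(k,θ) with k>1 has mode (k−1)θ, so θ = 19.3/(k−1).
Need P(X < 40.1) = 0.99 with θ tied to k this way. Start at k = 2, θ = 19.3: P(X<40.1) ≈ 0.615.
Too low — raise k to concentrate. Iterating converges to k ≈ 10.1.
Then θ = 19.3/(10.1−1) ≈ 2.12.

k ≈ 10.1, θ ≈ 2.12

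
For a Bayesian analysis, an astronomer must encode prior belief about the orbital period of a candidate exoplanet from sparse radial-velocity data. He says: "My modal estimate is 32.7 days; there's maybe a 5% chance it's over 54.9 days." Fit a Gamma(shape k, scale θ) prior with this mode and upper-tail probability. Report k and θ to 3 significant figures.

Gamma(k,θ) with k>1 has mode (k−1)θ, so θ = 32.7/(k−1).
Need P(X < 54.9) = 0.95 with θ tied to k this way. Start at k = 2, θ = 32.7: P(X<54.9) ≈ 0.500.
Too low — raise k to concentrate. Iterating converges to k ≈ 11.4.
Then θ = 32.7/(11.4−1) ≈ 3.14.

k ≈ 11.4, θ ≈ 3.14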